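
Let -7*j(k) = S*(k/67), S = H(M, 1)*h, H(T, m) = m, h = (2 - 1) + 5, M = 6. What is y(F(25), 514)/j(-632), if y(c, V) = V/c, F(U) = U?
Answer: 120533/47400 ≈ 2.5429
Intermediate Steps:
h = 6 (h = 1 + 5 = 6)
S = 6 (S = 1*6 = 6)
j(k) = -6*k/469 (j(k) = -6*k/67/7 = -6*k/469)
y(F(25), 514)/j(-632) = (514/25)/((-6/469*(-632))) = (514*(1/25))/(3792/469) = (514/25)*(469/3792) = 120533/47400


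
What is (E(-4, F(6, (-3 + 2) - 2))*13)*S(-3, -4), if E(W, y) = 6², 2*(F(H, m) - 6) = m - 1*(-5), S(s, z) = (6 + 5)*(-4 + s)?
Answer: -36036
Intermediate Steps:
S(s, z) = -44 + 11*s (S(s, z) = 11*(-4 + s) = -44 + 11*s)
F(H, m) = 17/2 + m/2 (F(H, m) = 6 + (m - 1*(-5))/2 = 6 + (m + 5)/2 = 6 + (5 + m)/2 = 6 + (5/2 + m/2) = 17/2 + m/2)
E(W, y) = 36
(E(-4, F(6, (-3 + 2) - 2))*13)*S(-3, -4) = (36*13)*(-44 + 11*(-3)) = 468*(-44 - 33) = 468*(-77) = -36036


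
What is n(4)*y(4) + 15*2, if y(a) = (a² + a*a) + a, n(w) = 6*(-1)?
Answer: -186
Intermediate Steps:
n(w) = -6
y(a) = a + 2*a² (y(a) = (a² + a²) + a = 2*a² + a = a + 2*a²)
n(4)*y(4) + 15*2 = -24*(1 + 2*4) + 15*2 = -24*(1 + 8) + 30 = -24*9 + 30 = -6*36 + 30 = -216 + 30 = -186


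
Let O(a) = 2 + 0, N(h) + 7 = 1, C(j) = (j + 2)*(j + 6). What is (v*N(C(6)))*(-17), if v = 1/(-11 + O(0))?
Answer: -34/3 ≈ -11.333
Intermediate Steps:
C(j) = (2 + j)*(6 + j)
N(h) = -6 (N(h) = -7 + 1 = -6)
O(a) = 2
v = -⅑ (v = 1/(-11 + 2) = 1/(-9) = -⅑ ≈ -0.11111)
(v*N(C(6)))*(-17) = -⅑*(-6)*(-17) = (⅔)*(-17) = -34/3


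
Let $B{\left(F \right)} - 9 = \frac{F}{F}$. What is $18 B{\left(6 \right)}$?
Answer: $180$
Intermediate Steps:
$B{\left(F \right)} = 10$ ($B{\left(F \right)} = 9 + \frac{F}{F} = 9 + 1 = 10$)
$18 B{\left(6 \right)} = 18 \cdot 10 = 180$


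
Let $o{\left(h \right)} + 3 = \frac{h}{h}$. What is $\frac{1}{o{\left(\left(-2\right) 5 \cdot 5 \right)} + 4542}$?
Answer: $\frac{1}{4540} \approx 0.00022026$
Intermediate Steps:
$o{\left(h \right)} = -2$ ($o{\left(h \right)} = -3 + \frac{h}{h} = -3 + 1 = -2$)
$\frac{1}{o{\left(\left(-2\right) 5 \cdot 5 \right)} + 4542} = \frac{1}{-2 + 4542} = \frac{1}{4540}$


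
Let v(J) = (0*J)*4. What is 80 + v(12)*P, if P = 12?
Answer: 80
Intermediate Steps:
v(J) = 0 (v(J) = 0*4 = 0)
80 + v(12)*P = 80 + 0*12 = 80 + 0 = 80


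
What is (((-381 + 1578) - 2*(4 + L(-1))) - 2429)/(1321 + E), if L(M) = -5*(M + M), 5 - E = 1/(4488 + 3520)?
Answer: -10090080/10618607 ≈ -0.95023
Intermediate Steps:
E = 40039/8008 (E = 5 - 1/(4488 + 3520) = 5 - 1/8008 = 40039/8008 ≈ 4.9999)
L(M) = -10*M
(((-381 + 1578) - 2*(4 + L(-1))) - 2429)/(1321 + E) = (((-381 + 1578) - 2*(4 - 10*(-1))) - 2429)/(1321 + 40039/8008) = ((1197 - 2*(4 + 10)) - 2429)/(10618607/8008) = ((1197 - 2*14) - 2429)*(8008/10618607) = ((1197 - 28) - 2429)*(8008/10618607) = (1169 - 2429)*(8008/10618607) = -1260*8008/10618607 = -10090080/10618607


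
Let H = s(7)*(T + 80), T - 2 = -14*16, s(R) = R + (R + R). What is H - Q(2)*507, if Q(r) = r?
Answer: -3996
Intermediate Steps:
s(R) = 3*R (s(R) = R + 2*R = 3*R)
T = -222 (T = 2 - 14*16 = 2 - 224 = -222)
H = -2982 (H = (3*7)*(-222 + 80) = 21*(-142) = -2982)
H - Q(2)*507 = -2982 - 2*507 = -2982 - 1*1014 = -2982 - 1014 = -3996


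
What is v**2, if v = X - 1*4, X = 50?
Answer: 2116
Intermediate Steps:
v = 46 (v = 50 - 1*4 = 50 - 4 = 46)
v**2 = 46**2 = 2116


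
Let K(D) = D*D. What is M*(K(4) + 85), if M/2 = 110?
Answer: 22220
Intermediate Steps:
M = 220 (M = 2*110 = 220)
K(D) = D**2
M*(K(4) + 85) = 220*(4**2 + 85) = 220*(16 + 85) = 220*101 = 22220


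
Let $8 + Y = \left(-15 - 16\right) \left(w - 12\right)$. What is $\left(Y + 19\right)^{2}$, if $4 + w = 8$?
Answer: $67081$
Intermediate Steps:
$w = 4$ ($w = -4 + 8 = 4$)
$Y = 240$ ($Y = -8 + \left(-15 - 16\right) \left(4 - 12\right) = -8 - -248 = -8 + 248 = 240$)
$\left(Y + 19\right)^{2} = \left(240 + 19\right)^{2} = 259^{2} = 67081$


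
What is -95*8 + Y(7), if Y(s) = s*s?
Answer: -711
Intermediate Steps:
Y(s) = s²
-95*8 + Y(7) = -95*8 + 7² = -760 + 49 = -711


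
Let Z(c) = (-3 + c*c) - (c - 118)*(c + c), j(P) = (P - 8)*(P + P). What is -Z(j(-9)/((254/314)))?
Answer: 868167327/16129 ≈ 53827.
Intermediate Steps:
j(P) = 2*P*(-8 + P) (j(P) = (-8 + P)*(2*P) = 2*P*(-8 + P))
Z(c) = -3 + c² - 2*c*(-118 + c) (Z(c) = (-3 + c²) - (-118 + c)*2*c = (-3 + c²) - 2*c*(-118 + c) = -3 + c² - 2*c*(-118 + c))
-Z(j(-9)/((254/314))) = -(-3 - ((2*(-9)*(-8 - 9))/((254/314)))² + 236*((2*(-9)*(-8 - 9))/((254/314)))) = -(-3 - ((2*(-9)*(-17))/((254*(1/314))))² + 236*((2*(-9)*(-17))/((254*(1/314))))) = -(-3 - (306/(127/157))² + 236*(306/(127/157))) = -(-3 - (306*(157/127))² + 236*(306*(157/127))) = -(-3 - (48042/127)² + 236*(48042/127)) = -(-3 - 1*2308033764/16129 + 11337912/127) = -(-3 - 2308033764/16129 + 11337912/127) = -1*(-868167327/16129) = 868167327/16129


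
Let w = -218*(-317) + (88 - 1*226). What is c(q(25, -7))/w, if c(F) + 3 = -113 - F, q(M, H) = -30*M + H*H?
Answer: 585/68968 ≈ 0.0084822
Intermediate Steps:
q(M, H) = H² - 30*M (q(M, H) = -30*M + H² = H² - 30*M)
c(F) = -116 - F (c(F) = -3 + (-113 - F) = -116 - F)
w = 68968 (w = 69106 + (88 - 226) = 69106 - 138 = 68968)
c(q(25, -7))/w = (-116 - ((-7)² - 30*25))/68968 = (-116 - (49 - 750))*(1/68968) = (-116 - 1*(-701))*(1/68968) = (-116 + 701)*(1/68968) = 585*(1/68968) = 585/68968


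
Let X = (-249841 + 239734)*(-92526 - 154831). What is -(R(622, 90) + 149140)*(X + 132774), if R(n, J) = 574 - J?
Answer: -374085432040152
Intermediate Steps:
X = 2500037199 (X = -10107*(-247357) = 2500037199)
-(R(622, 90) + 149140)*(X + 132774) = -((574 - 1*90) + 149140)*(2500037199 + 132774) = -((574 - 90) + 149140)*2500169973 = -(484 + 149140)*2500169973 = -149624*2500169973 = -1*374085432040152 = -374085432040152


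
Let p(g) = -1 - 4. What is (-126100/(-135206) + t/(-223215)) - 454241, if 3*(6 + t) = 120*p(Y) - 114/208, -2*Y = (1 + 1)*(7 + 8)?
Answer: -712866362838669151/1569360379080 ≈ -4.5424e+5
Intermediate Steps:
Y = -15 (Y = -(1 + 1)*(7 + 8)/2 = -15 ≈ -15.000)
p(g) = -5
t = -21443/104 (t = -6 + (120*(-5) - 114/208)/3 = -6 + (-600 - 114*1/208)/3 = -6 + (-600 - 57/104)/3 = -6 + (1/3)*(-62457/104) = -6 - 20819/104 = -21443/104 ≈ -206.18)
(-126100/(-135206) + t/(-223215)) - 454241 = (-126100/(-135206) - 21443/104/(-223215)) - 454241 = (-126100*(-1/135206) - 21443/104*(-1/223215)) - 454241 = (63050/67603 + 21443/23214360) - 454241 = 1465115009129/1569360379080 - 454241 = -712866362838669151/1569360379080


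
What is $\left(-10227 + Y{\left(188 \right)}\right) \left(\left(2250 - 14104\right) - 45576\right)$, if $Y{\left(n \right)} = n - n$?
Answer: $587336610$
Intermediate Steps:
$Y{\left(n \right)} = 0$
$\left(-10227 + Y{\left(188 \right)}\right) \left(\left(2250 - 14104\right) - 45576\right) = \left(-10227 + 0\right) \left(\left(2250 - 14104\right) - 45576\right) = - 10227 \left(\left(2250 - 14104\right) - 45576\right) = - 10227 \left(-11854 - 45576\right) = \left(-10227\right) \left(-57430\right) = 587336610$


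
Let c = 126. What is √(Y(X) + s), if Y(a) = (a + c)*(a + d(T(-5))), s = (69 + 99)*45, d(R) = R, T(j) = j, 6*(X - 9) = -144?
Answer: 2*√1335 ≈ 73.075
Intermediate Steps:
X = -15 (X = 9 + (⅙)*(-144) = 9 - 24 = -15)
s = 7560 (s = 168*45 = 7560)
Y(a) = (-5 + a)*(126 + a) (Y(a) = (a + 126)*(a - 5) = (126 + a)*(-5 + a) = (-5 + a)*(126 + a))
√(Y(X) + s) = √((-630 + (-15)² + 121*(-15)) + 7560) = √((-630 + 225 - 1815) + 7560) = √(-2220 + 7560) = √5340 = 2*√1335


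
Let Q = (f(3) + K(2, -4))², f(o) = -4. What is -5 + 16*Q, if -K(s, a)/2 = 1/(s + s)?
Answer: 319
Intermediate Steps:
K(s, a) = -1/s (K(s, a) = -2/(s + s) = -2*1/(2*s) = -1/s)
Q = 81/4 (Q = (-4 - 1/2)² = (-4 - 1*½)² = (-4 - ½)² = (-9/2)² = 81/4 ≈ 20.250)
-5 + 16*Q = -5 + 16*(81/4) = -5 + 324 = 319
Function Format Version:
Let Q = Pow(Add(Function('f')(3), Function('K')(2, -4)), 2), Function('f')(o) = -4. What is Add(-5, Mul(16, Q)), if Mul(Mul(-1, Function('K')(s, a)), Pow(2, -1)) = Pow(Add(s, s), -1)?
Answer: 319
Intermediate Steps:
Function('K')(s, a) = Mul(-1, Pow(s, -1)) (Function('K')(s, a) = Mul(-2, Pow(Add(s, s), -1)) = Mul(-2, Pow(Mul(2, s), -1)) = Mul(-2, Mul(Rational(1, 2), Pow(s, -1))) = Mul(-1, Pow(s, -1)))
Q = Rational(81, 4) (Q = Pow(Add(-4, Mul(-1, Pow(2, -1))), 2) = Pow(Add(-4, Mul(-1, Rational(1, 2))), 2) = Pow(Add(-4, Rational(-1, 2)), 2) = Pow(Rational(-9, 2), 2) = Rational(81, 4) ≈ 20.250)
Add(-5, Mul(16, Q)) = Add(-5, Mul(16, Rational(81, 4))) = Add(-5, 324) = 319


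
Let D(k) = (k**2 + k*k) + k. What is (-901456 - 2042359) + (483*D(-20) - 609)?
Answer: -2567684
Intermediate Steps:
D(k) = k + 2*k**2 (D(k) = (k**2 + k**2) + k = 2*k**2 + k = k + 2*k**2)
(-901456 - 2042359) + (483*D(-20) - 609) = (-901456 - 2042359) + (483*(-20*(1 + 2*(-20))) - 609) = -2943815 + (483*(-20*(1 - 40)) - 609) = -2943815 + (483*(-20*(-39)) - 609) = -2943815 + (483*780 - 609) = -2943815 + (376740 - 609) = -2943815 + 376131 = -2567684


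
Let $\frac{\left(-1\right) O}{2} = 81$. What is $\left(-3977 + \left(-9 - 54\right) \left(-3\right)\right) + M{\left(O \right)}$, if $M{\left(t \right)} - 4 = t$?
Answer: $-3946$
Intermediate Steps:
$O = -162$ ($O = \left(-2\right) 81 = -162$)
$M{\left(t \right)} = 4 + t$
$\left(-3977 + \left(-9 - 54\right) \left(-3\right)\right) + M{\left(O \right)} = \left(-3977 + \left(-9 - 54\right) \left(-3\right)\right) + \left(4 - 162\right) = \left(-3977 - -189\right) - 158 = \left(-3977 + 189\right) - 158 = -3788 - 158 = -3946$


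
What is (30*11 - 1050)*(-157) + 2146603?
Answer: 2259643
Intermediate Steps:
(30*11 - 1050)*(-157) + 2146603 = (330 - 1050)*(-157) + 2146603 = -720*(-157) + 2146603 = 113040 + 2146603 = 2259643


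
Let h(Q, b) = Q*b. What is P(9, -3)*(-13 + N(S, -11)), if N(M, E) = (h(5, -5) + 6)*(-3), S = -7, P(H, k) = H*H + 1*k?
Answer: 3432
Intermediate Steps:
P(H, k) = k + H² (P(H, k) = H² + k = k + H²)
N(M, E) = 57 (N(M, E) = (5*(-5) + 6)*(-3) = (-25 + 6)*(-3) = -19*(-3) = 57)
P(9, -3)*(-13 + N(S, -11)) = (-3 + 9²)*(-13 + 57) = (-3 + 81)*44 = 78*44 = 3432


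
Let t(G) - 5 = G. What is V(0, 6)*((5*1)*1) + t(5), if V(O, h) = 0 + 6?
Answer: 40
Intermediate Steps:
V(O, h) = 6
t(G) = 5 + G
V(0, 6)*((5*1)*1) + t(5) = 6*((5*1)*1) + (5 + 5) = 6*(5*1) + 10 = 6*5 + 10 = 30 + 10 = 40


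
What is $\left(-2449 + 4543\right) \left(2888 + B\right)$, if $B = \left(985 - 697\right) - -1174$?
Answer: $9108900$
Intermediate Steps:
$B = 1462$ ($B = 288 + 1174 = 1462$)
$\left(-2449 + 4543\right) \left(2888 + B\right) = \left(-2449 + 4543\right) \left(2888 + 1462\right) = 2094 \cdot 4350 = 9108900$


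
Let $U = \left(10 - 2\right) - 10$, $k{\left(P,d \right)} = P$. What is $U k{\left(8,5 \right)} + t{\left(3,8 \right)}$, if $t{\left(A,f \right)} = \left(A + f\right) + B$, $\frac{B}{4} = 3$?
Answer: $7$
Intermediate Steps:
$B = 12$ ($B = 4 \cdot 3 = 12$)
$t{\left(A,f \right)} = 12 + A + f$ ($t{\left(A,f \right)} = \left(A + f\right) + 12 = 12 + A + f$)
$U = -2$ ($U = 8 - 10 = -2$)
$U k{\left(8,5 \right)} + t{\left(3,8 \right)} = \left(-2\right) 8 + \left(12 + 3 + 8\right) = -16 + 23 = 7$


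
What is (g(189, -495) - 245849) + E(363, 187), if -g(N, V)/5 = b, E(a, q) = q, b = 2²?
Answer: -245682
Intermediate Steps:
b = 4
g(N, V) = -20 (g(N, V) = -5*4 = -20)
(g(189, -495) - 245849) + E(363, 187) = (-20 - 245849) + 187 = -245869 + 187 = -245682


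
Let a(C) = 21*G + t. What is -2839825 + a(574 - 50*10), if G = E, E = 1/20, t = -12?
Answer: -56796719/20 ≈ -2.8398e+6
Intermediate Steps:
E = 1/20 ≈ 0.050000
G = 1/20 ≈ 0.050000
a(C) = -219/20 (a(C) = 21*(1/20) - 12 = 21/20 - 12 = -219/20)
-2839825 + a(574 - 50*10) = -2839825 - 219/20 = -56796719/20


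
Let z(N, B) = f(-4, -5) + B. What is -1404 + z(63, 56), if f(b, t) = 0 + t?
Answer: -1353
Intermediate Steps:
f(b, t) = t
z(N, B) = -5 + B
-1404 + z(63, 56) = -1404 + (-5 + 56) = -1404 + 51 = -1353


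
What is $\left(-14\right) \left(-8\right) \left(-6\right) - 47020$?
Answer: $-47692$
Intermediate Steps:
$\left(-14\right) \left(-8\right) \left(-6\right) - 47020 = 112 \left(-6\right) - 47020 = -672 - 47020 = -47692$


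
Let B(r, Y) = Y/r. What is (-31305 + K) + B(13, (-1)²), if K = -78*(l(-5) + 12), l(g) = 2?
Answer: -421160/13 ≈ -32397.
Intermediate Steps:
K = -1092 (K = -78*(2 + 12) = -78*14 = -1092)
(-31305 + K) + B(13, (-1)²) = (-31305 - 1092) + (-1)²/13 = -32397 + 1*(1/13) = -32397 + 1/13 = -421160/13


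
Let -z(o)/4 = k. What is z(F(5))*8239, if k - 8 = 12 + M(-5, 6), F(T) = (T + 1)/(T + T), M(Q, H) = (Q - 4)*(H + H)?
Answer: 2900128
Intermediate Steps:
M(Q, H) = 2*H*(-4 + Q) (M(Q, H) = (-4 + Q)*(2*H) = 2*H*(-4 + Q))
F(T) = (1 + T)/(2*T) (F(T) = (1 + T)/((2*T)) = (1 + T)*(1/(2*T)) = (1 + T)/(2*T))
k = -88 (k = 8 + (12 + 2*6*(-4 - 5)) = 8 + (12 + 2*6*(-9)) = 8 + (12 - 108) = 8 - 96 = -88)
z(o) = 352 (z(o) = -4*(-88) = 352)
z(F(5))*8239 = 352*8239 = 2900128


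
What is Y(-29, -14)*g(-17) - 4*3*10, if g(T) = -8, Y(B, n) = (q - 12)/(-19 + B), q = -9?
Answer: -247/2 ≈ -123.50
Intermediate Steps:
Y(B, n) = -21/(-19 + B) (Y(B, n) = (-9 - 12)/(-19 + B) = -21/(-19 + B))
Y(-29, -14)*g(-17) - 4*3*10 = -21/(-19 - 29)*(-8) - 4*3*10 = -21/(-48)*(-8) - 12*10 = -21*(-1/48)*(-8) - 120 = (7/16)*(-8) - 120 = -7/2 - 120 = -247/2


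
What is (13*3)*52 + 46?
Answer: 2074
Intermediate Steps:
(13*3)*52 + 46 = 39*52 + 46 = 2028 + 46 = 2074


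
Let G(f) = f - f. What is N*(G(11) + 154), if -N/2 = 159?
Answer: -48972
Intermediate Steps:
G(f) = 0
N = -318 (N = -2*159 = -318)
N*(G(11) + 154) = -318*(0 + 154) = -318*154 = -48972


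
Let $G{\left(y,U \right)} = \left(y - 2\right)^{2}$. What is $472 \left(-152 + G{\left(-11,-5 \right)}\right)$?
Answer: $8024$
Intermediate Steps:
$G{\left(y,U \right)} = \left(-2 + y\right)^{2}$
$472 \left(-152 + G{\left(-11,-5 \right)}\right) = 472 \left(-152 + \left(-2 - 11\right)^{2}\right) = 472 \left(-152 + \left(-13\right)^{2}\right) = 472 \left(-152 + 169\right) = 472 \cdot 17 = 8024$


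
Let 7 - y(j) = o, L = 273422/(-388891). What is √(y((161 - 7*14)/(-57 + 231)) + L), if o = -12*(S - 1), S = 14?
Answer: √24545170855601/388891 ≈ 12.740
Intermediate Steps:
L = -273422/388891 (L = 273422*(-1/388891) = -273422/388891 ≈ -0.70308)
o = -156 (o = -12*(14 - 1) = -12*13 = -156)
y(j) = 163 (y(j) = 7 - 1*(-156) = 7 + 156 = 163)
√(y((161 - 7*14)/(-57 + 231)) + L) = √(163 - 273422/388891) = √(63115811/388891) = √24545170855601/388891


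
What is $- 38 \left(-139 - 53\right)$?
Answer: $7296$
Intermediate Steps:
$- 38 \left(-139 - 53\right) = \left(-38\right) \left(-192\right) = 7296$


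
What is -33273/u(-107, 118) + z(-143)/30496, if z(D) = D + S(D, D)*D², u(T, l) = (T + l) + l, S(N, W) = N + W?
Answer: -589719087/1311328 ≈ -449.71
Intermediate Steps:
u(T, l) = T + 2*l
z(D) = D + 2*D³ (z(D) = D + (D + D)*D² = D + (2*D)*D² = D + 2*D³)
-33273/u(-107, 118) + z(-143)/30496 = -33273/(-107 + 2*118) + (-143 + 2*(-143)³)/30496 = -33273/(-107 + 236) + (-143 + 2*(-2924207))*(1/30496) = -33273/129 + (-143 - 5848414)*(1/30496) = -33273*1/129 - 5848557*1/30496 = -11091/43 - 5848557/30496 = -589719087/1311328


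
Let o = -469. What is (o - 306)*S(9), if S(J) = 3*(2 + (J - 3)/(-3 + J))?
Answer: -6975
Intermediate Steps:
S(J) = 9 (S(J) = 3*(2 + (-3 + J)/(-3 + J)) = 3*(2 + 1) = 3*3 = 9)
(o - 306)*S(9) = (-469 - 306)*9 = -775*9 = -6975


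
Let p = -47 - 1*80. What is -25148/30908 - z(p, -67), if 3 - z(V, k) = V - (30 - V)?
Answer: -2223936/7727 ≈ -287.81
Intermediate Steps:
p = -127 (p = -47 - 80 = -127)
z(V, k) = 33 - 2*V (z(V, k) = 3 - (V - (30 - V)) = 3 - (V + (-30 + V)) = 3 - (-30 + 2*V) = 3 + (30 - 2*V) = 33 - 2*V)
-25148/30908 - z(p, -67) = -25148/30908 - (33 - 2*(-127)) = -25148*1/30908 - (33 + 254) = -6287/7727 - 1*287 = -6287/7727 - 287 = -2223936/7727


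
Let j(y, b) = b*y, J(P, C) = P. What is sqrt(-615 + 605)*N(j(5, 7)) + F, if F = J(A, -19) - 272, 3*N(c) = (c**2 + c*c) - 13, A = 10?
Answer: -262 + 2437*I*sqrt(10)/3 ≈ -262.0 + 2568.8*I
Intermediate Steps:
N(c) = -13/3 + 2*c**2/3 (N(c) = ((c**2 + c*c) - 13)/3 = ((c**2 + c**2) - 13)/3 = (2*c**2 - 13)/3 = (-13 + 2*c**2)/3 = -13/3 + 2*c**2/3)
F = -262 (F = 10 - 272 = -262)
sqrt(-615 + 605)*N(j(5, 7)) + F = sqrt(-615 + 605)*(-13/3 + 2*(7*5)**2/3) - 262 = sqrt(-10)*(-13/3 + (2/3)*35**2) - 262 = (I*sqrt(10))*(-13/3 + (2/3)*1225) - 262 = (I*sqrt(10))*(-13/3 + 2450/3) - 262 = (I*sqrt(10))*(2437/3) - 262 = 2437*I*sqrt(10)/3 - 262 = -262 + 2437*I*sqrt(10)/3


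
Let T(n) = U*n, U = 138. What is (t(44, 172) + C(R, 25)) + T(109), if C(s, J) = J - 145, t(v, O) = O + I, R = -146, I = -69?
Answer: 15025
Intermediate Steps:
t(v, O) = -69 + O (t(v, O) = O - 69 = -69 + O)
C(s, J) = -145 + J
T(n) = 138*n
(t(44, 172) + C(R, 25)) + T(109) = ((-69 + 172) + (-145 + 25)) + 138*109 = (103 - 120) + 15042 = -17 + 15042 = 15025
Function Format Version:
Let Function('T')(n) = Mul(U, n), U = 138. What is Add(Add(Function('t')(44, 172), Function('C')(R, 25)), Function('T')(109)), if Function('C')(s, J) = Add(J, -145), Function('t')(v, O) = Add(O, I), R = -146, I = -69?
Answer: 15025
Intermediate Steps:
Function('t')(v, O) = Add(-69, O) (Function('t')(v, O) = Add(O, -69) = Add(-69, O))
Function('C')(s, J) = Add(-145, J)
Function('T')(n) = Mul(138, n)
Add(Add(Function('t')(44, 172), Function('C')(R, 25)), Function('T')(109)) = Add(Add(Add(-69, 172), Add(-145, 25)), Mul(138, 109)) = Add(Add(103, -120), 15042) = Add(-17, 15042) = 15025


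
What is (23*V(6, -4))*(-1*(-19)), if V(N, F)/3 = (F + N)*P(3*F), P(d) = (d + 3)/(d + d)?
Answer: 3933/4 ≈ 983.25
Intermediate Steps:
P(d) = (3 + d)/(2*d) (P(d) = (3 + d)/((2*d)) = (3 + d)*(1/(2*d)) = (3 + d)/(2*d))
V(N, F) = (3 + 3*F)*(F + N)/(2*F) (V(N, F) = 3*((F + N)*((3 + 3*F)/(2*((3*F))))) = 3*((F + N)*((1/(3*F))*(3 + 3*F)/2)) = 3*((F + N)*((3 + 3*F)/(6*F))) = 3*((3 + 3*F)*(F + N)/(6*F)) = (3 + 3*F)*(F + N)/(2*F))
(23*V(6, -4))*(-1*(-19)) = (23*((3/2)*(1 - 4)*(-4 + 6)/(-4)))*(-1*(-19)) = (23*((3/2)*(-¼)*(-3)*2))*19 = (23*(9/4))*19 = (207/4)*19 = 3933/4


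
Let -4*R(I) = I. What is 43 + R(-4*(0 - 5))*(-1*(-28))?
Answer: -97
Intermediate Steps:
R(I) = -I/4
43 + R(-4*(0 - 5))*(-1*(-28)) = 43 + (-(-1)*(0 - 5))*(-1*(-28)) = 43 - (-1)*(-5)*28 = 43 - ¼*20*28 = 43 - 5*28 = 43 - 140 = -97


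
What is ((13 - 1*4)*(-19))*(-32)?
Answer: 5472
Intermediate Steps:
((13 - 1*4)*(-19))*(-32) = ((13 - 4)*(-19))*(-32) = (9*(-19))*(-32) = -171*(-32) = 5472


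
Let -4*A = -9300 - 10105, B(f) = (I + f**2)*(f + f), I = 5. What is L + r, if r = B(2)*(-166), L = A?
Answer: -4499/4 ≈ -1124.8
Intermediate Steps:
B(f) = 2*f*(5 + f**2) (B(f) = (5 + f**2)*(f + f) = (5 + f**2)*(2*f) = 2*f*(5 + f**2))
A = 19405/4 (A = -(-9300 - 10105)/4 = -1/4*(-19405) = 19405/4 ≈ 4851.3)
L = 19405/4 ≈ 4851.3
r = -5976 (r = (2*2*(5 + 2**2))*(-166) = (2*2*(5 + 4))*(-166) = (2*2*9)*(-166) = 36*(-166) = -5976)
L + r = 19405/4 - 5976 = -4499/4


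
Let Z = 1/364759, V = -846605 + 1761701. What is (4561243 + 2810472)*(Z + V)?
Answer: 2460601077740748475/364759 ≈ 6.7458e+12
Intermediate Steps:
V = 915096
Z = 1/364759 ≈ 2.7415e-6
(4561243 + 2810472)*(Z + V) = (4561243 + 2810472)*(1/364759 + 915096) = 7371715*(333789501865/364759) = 2460601077740748475/364759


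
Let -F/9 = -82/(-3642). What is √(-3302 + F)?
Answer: I*√1216693259/607 ≈ 57.465*I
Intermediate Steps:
F = -123/607 (F = -(-738)/(-3642) = -(-738)*(-1)/3642 = -9*41/1821 = -123/607 ≈ -0.20264)
√(-3302 + F) = √(-3302 - 123/607) = √(-2004437/607) = I*√1216693259/607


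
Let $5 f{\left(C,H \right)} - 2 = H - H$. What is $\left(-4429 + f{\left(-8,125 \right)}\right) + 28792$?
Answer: $\frac{121817}{5} \approx 24363.0$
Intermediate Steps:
$f{\left(C,H \right)} = \frac{2}{5}$ ($f{\left(C,H \right)} = \frac{2}{5} + \frac{H - H}{5} = \frac{2}{5} + \frac{1}{5} \cdot 0 = \frac{2}{5} + 0 = \frac{2}{5}$)
$\left(-4429 + f{\left(-8,125 \right)}\right) + 28792 = \left(-4429 + \frac{2}{5}\right) + 28792 = - \frac{22143}{5} + 28792 = \frac{121817}{5}$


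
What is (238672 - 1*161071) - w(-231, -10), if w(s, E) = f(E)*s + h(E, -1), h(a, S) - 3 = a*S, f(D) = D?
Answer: 75278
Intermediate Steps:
h(a, S) = 3 + S*a (h(a, S) = 3 + a*S = 3 + S*a)
w(s, E) = 3 - E + E*s (w(s, E) = E*s + (3 - E) = 3 - E + E*s)
(238672 - 1*161071) - w(-231, -10) = (238672 - 1*161071) - (3 - 1*(-10) - 10*(-231)) = (238672 - 161071) - (3 + 10 + 2310) = 77601 - 1*2323 = 77601 - 2323 = 75278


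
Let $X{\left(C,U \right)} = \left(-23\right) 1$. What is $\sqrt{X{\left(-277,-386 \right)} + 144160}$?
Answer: $\sqrt{144137} \approx 379.65$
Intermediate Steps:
$X{\left(C,U \right)} = -23$
$\sqrt{X{\left(-277,-386 \right)} + 144160} = \sqrt{-23 + 144160} = \sqrt{144137}$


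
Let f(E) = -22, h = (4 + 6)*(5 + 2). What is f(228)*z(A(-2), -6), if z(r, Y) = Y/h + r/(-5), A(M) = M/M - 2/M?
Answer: 374/35 ≈ 10.686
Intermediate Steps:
h = 70 (h = 10*7 = 70)
A(M) = 1 - 2/M
z(r, Y) = -r/5 + Y/70 (z(r, Y) = Y/70 + r/(-5) = Y*(1/70) + r*(-1/5) = Y/70 - r/5 = -r/5 + Y/70)
f(228)*z(A(-2), -6) = -22*(-(-2 - 2)/(5*(-2)) + (1/70)*(-6)) = -22*(-(-1)*(-4)/10 - 3/35) = -22*(-1/5*2 - 3/35) = -22*(-2/5 - 3/35) = -22*(-17/35) = 374/35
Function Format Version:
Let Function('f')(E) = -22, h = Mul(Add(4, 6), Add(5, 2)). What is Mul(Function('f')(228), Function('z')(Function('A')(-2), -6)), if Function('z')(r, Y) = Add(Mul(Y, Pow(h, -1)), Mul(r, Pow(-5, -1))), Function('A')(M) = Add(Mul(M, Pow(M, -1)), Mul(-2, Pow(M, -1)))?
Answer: Rational(374, 35) ≈ 10.686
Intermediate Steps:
h = 70 (h = Mul(10, 7) = 70)
Function('A')(M) = Add(1, Mul(-2, Pow(M, -1)))
Function('z')(r, Y) = Add(Mul(Rational(-1, 5), r), Mul(Rational(1, 70), Y)) (Function('z')(r, Y) = Add(Mul(Y, Pow(70, -1)), Mul(r, Pow(-5, -1))) = Add(Mul(Y, Rational(1, 70)), Mul(r, Rational(-1, 5))) = Add(Mul(Rational(1, 70), Y), Mul(Rational(-1, 5), r)) = Add(Mul(Rational(-1, 5), r), Mul(Rational(1, 70), Y)))
Mul(Function('f')(228), Function('z')(Function('A')(-2), -6)) = Mul(-22, Add(Mul(Rational(-1, 5), Mul(Pow(-2, -1), Add(-2, -2))), Mul(Rational(1, 70), -6))) = Mul(-22, Add(Mul(Rational(-1, 5), Mul(Rational(-1, 2), -4)), Rational(-3, 35))) = Mul(-22, Add(Mul(Rational(-1, 5), 2), Rational(-3, 35))) = Mul(-22, Add(Rational(-2, 5), Rational(-3, 35))) = Mul(-22, Rational(-17, 35)) = Rational(374, 35)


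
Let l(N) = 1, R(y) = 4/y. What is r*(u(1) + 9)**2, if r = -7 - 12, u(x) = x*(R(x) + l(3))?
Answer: -3724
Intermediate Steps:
u(x) = x*(1 + 4/x) (u(x) = x*(4/x + 1) = x*(1 + 4/x))
r = -19
r*(u(1) + 9)**2 = -19*((4 + 1) + 9)**2 = -19*(5 + 9)**2 = -19*14**2 = -19*196 = -3724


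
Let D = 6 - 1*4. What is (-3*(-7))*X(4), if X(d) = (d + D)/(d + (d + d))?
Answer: 21/2 ≈ 10.500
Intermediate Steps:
D = 2 (D = 6 - 4 = 2)
X(d) = (2 + d)/(3*d) (X(d) = (d + 2)/(d + (d + d)) = (2 + d)/(d + 2*d) = (2 + d)/((3*d)) = (2 + d)*(1/(3*d)) = (2 + d)/(3*d))
(-3*(-7))*X(4) = (-3*(-7))*((⅓)*(2 + 4)/4) = 21*((⅓)*(¼)*6) = 21*(½) = 21/2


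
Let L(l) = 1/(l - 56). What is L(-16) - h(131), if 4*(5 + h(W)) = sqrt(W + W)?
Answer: 359/72 - sqrt(262)/4 ≈ 0.93951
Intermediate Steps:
L(l) = 1/(-56 + l)
h(W) = -5 + sqrt(2)*sqrt(W)/4 (h(W) = -5 + sqrt(W + W)/4 = -5 + sqrt(2*W)/4 = -5 + (sqrt(2)*sqrt(W))/4 = -5 + sqrt(2)*sqrt(W)/4)
L(-16) - h(131) = 1/(-56 - 16) - (-5 + sqrt(2)*sqrt(131)/4) = 1/(-72) - (-5 + sqrt(262)/4) = -1/72 + (5 - sqrt(262)/4) = 359/72 - sqrt(262)/4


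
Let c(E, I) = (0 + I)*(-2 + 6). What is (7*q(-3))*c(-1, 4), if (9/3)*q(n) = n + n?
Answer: -224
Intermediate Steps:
q(n) = 2*n/3 (q(n) = (n + n)/3 = (2*n)/3 = 2*n/3)
c(E, I) = 4*I (c(E, I) = I*4 = 4*I)
(7*q(-3))*c(-1, 4) = (7*((2/3)*(-3)))*(4*4) = (7*(-2))*16 = -14*16 = -224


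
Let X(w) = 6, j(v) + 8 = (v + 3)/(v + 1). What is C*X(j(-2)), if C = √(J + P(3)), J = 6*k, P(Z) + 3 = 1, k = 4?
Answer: 6*√22 ≈ 28.142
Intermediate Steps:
j(v) = -8 + (3 + v)/(1 + v) (j(v) = -8 + (v + 3)/(v + 1) = -8 + (3 + v)/(1 + v))
P(Z) = -2 (P(Z) = -3 + 1 = -2)
J = 24 (J = 6*4 = 24)
C = √22 (C = √(24 - 2) = √22 ≈ 4.6904)
C*X(j(-2)) = √22*6 = 6*√22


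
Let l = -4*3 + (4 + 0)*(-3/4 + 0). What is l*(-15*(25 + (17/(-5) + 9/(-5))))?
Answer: 4455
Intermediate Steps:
l = -15 (l = -12 + 4*(-3*1/4 + 0) = -12 + 4*(-3/4 + 0) = -12 + 4*(-3/4) = -12 - 3 = -15)
l*(-15*(25 + (17/(-5) + 9/(-5)))) = -(-225)*(25 + (17/(-5) + 9/(-5))) = -(-225)*(25 + (17*(-1/5) + 9*(-1/5))) = -(-225)*(25 + (-17/5 - 9/5)) = -(-225)*(25 - 26/5) = -(-225)*99/5 = -15*(-297) = 4455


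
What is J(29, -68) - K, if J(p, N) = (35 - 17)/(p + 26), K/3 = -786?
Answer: 129708/55 ≈ 2358.3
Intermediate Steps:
K = -2358 (K = 3*(-786) = -2358)
J(p, N) = 18/(26 + p)
J(29, -68) - K = 18/(26 + 29) - 1*(-2358) = 18/55 + 2358 = 129708/55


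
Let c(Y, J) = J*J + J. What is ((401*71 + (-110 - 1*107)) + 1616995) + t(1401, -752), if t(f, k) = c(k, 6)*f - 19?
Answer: 1704072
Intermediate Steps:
c(Y, J) = J + J**2 (c(Y, J) = J**2 + J = J + J**2)
t(f, k) = -19 + 42*f (t(f, k) = (6*(1 + 6))*f - 19 = (6*7)*f - 19 = 42*f - 19 = -19 + 42*f)
((401*71 + (-110 - 1*107)) + 1616995) + t(1401, -752) = ((401*71 + (-110 - 1*107)) + 1616995) + (-19 + 42*1401) = ((28471 + (-110 - 107)) + 1616995) + (-19 + 58842) = ((28471 - 217) + 1616995) + 58823 = (28254 + 1616995) + 58823 = 1645249 + 58823 = 1704072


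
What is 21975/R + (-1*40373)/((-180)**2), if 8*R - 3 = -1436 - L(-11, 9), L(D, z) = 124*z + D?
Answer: -107377531/1522800 ≈ -70.513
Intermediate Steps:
L(D, z) = D + 124*z
R = -1269/4 (R = 3/8 + (-1436 - (-11 + 124*9))/8 = 3/8 + (-1436 - (-11 + 1116))/8 = 3/8 + (-1436 - 1*1105)/8 = 3/8 + (-1436 - 1105)/8 = 3/8 + (1/8)*(-2541) = 3/8 - 2541/8 = -1269/4 ≈ -317.25)
21975/R + (-1*40373)/((-180)**2) = 21975/(-1269/4) + (-1*40373)/((-180)**2) = 21975*(-4/1269) - 40373/32400 = -29300/423 - 40373*1/32400 = -29300/423 - 40373/32400 = -107377531/1522800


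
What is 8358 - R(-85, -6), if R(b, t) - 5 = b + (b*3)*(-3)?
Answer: 7673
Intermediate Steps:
R(b, t) = 5 - 8*b (R(b, t) = 5 + (b + (b*3)*(-3)) = 5 + (b + (3*b)*(-3)) = 5 + (b - 9*b) = 5 - 8*b)
8358 - R(-85, -6) = 8358 - (5 - 8*(-85)) = 8358 - (5 + 680) = 8358 - 1*685 = 8358 - 685 = 7673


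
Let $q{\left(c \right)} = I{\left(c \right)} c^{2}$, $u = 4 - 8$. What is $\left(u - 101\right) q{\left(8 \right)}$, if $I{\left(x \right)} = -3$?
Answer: $20160$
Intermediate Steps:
$u = -4$ ($u = 4 - 8 = -4$)
$q{\left(c \right)} = - 3 c^{2}$
$\left(u - 101\right) q{\left(8 \right)} = \left(-4 - 101\right) \left(- 3 \cdot 8^{2}\right) = - 105 \left(\left(-3\right) 64\right) = \left(-105\right) \left(-192\right) = 20160$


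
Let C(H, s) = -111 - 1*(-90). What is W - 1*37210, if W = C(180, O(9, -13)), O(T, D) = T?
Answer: -37231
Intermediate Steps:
C(H, s) = -21 (C(H, s) = -111 + 90 = -21)
W = -21
W - 1*37210 = -21 - 1*37210 = -21 - 37210 = -37231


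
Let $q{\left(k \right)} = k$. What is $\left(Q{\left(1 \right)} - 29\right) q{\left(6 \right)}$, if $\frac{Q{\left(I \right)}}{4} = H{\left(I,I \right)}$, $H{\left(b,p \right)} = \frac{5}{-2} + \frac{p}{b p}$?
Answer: $-210$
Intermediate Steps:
$H{\left(b,p \right)} = - \frac{5}{2} + \frac{1}{b}$ ($H{\left(b,p \right)} = 5 \left(- \frac{1}{2}\right) + p \frac{1}{b p} = - \frac{5}{2} + \frac{1}{b}$)
$Q{\left(I \right)} = -10 + \frac{4}{I}$ ($Q{\left(I \right)} = 4 \left(- \frac{5}{2} + \frac{1}{I}\right) = -10 + \frac{4}{I}$)
$\left(Q{\left(1 \right)} - 29\right) q{\left(6 \right)} = \left(\left(-10 + \frac{4}{1}\right) - 29\right) 6 = \left(\left(-10 + 4 \cdot 1\right) - 29\right) 6 = \left(\left(-10 + 4\right) - 29\right) 6 = \left(-6 - 29\right) 6 = \left(-35\right) 6 = -210$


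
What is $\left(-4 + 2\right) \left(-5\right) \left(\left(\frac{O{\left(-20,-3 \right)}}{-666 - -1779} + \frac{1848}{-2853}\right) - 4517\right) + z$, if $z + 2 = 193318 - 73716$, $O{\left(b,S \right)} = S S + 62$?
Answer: $\frac{26258406740}{352821} \approx 74424.0$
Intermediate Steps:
$O{\left(b,S \right)} = 62 + S^{2}$ ($O{\left(b,S \right)} = S^{2} + 62 = 62 + S^{2}$)
$z = 119600$ ($z = -2 + \left(193318 - 73716\right) = -2 + 119602 = 119600$)
$\left(-4 + 2\right) \left(-5\right) \left(\left(\frac{O{\left(-20,-3 \right)}}{-666 - -1779} + \frac{1848}{-2853}\right) - 4517\right) + z = \left(-4 + 2\right) \left(-5\right) \left(\left(\frac{62 + \left(-3\right)^{2}}{-666 - -1779} + \frac{1848}{-2853}\right) - 4517\right) + 119600 = \left(-2\right) \left(-5\right) \left(\left(\frac{62 + 9}{-666 + 1779} + 1848 \left(- \frac{1}{2853}\right)\right) - 4517\right) + 119600 = 10 \left(\left(\frac{71}{1113} - \frac{616}{951}\right) - 4517\right) + 119600 = 10 \left(- \frac{206029}{352821} - 4517\right) + 119600 = 10 \left(- \frac{1593898486}{352821}\right) + 119600 = - \frac{15938984860}{352821} + 119600 = \frac{26258406740}{352821}$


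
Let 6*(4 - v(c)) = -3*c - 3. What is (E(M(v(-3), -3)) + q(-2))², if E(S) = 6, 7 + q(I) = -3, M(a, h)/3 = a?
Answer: 16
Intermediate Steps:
v(c) = 9/2 + c/2 (v(c) = 4 - (-3*c - 3)/6 = 4 - (-3 - 3*c)/6 = 4 + (½ + c/2) = 9/2 + c/2)
M(a, h) = 3*a
q(I) = -10 (q(I) = -7 - 3 = -10)
(E(M(v(-3), -3)) + q(-2))² = (6 - 10)² = (-4)² = 16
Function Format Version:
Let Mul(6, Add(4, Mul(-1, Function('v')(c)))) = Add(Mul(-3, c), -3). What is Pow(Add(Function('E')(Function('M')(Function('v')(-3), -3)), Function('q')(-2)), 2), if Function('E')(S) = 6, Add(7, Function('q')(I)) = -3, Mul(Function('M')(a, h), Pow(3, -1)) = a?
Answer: 16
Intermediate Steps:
Function('v')(c) = Add(Rational(9, 2), Mul(Rational(1, 2), c)) (Function('v')(c) = Add(4, Mul(Rational(-1, 6), Add(Mul(-3, c), -3))) = Add(4, Mul(Rational(-1, 6), Add(-3, Mul(-3, c)))) = Add(4, Add(Rational(1, 2), Mul(Rational(1, 2), c))) = Add(Rational(9, 2), Mul(Rational(1, 2), c)))
Function('M')(a, h) = Mul(3, a)
Function('q')(I) = -10 (Function('q')(I) = Add(-7, -3) = -10)
Pow(Add(Function('E')(Function('M')(Function('v')(-3), -3)), Function('q')(-2)), 2) = Pow(Add(6, -10), 2) = Pow(-4, 2) = 16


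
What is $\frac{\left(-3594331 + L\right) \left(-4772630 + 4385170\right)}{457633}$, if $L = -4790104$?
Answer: $\frac{3248633185100}{457633} \approx 7.0988 \cdot 10^{6}$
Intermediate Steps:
$\frac{\left(-3594331 + L\right) \left(-4772630 + 4385170\right)}{457633} = \frac{\left(-3594331 - 4790104\right) \left(-4772630 + 4385170\right)}{457633} = \left(-8384435\right) \left(-387460\right) \frac{1}{457633} = 3248633185100 \cdot \frac{1}{457633} = \frac{3248633185100}{457633}$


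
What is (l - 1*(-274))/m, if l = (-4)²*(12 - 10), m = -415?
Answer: -306/415 ≈ -0.73735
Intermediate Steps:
l = 32 (l = 16*2 = 32)
(l - 1*(-274))/m = (32 - 1*(-274))/(-415) = (32 + 274)*(-1/415) = 306*(-1/415) = -306/415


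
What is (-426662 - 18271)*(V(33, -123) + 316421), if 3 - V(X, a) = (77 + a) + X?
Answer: -140793263721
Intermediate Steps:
V(X, a) = -74 - X - a (V(X, a) = 3 - ((77 + a) + X) = 3 - (77 + X + a) = 3 + (-77 - X - a) = -74 - X - a)
(-426662 - 18271)*(V(33, -123) + 316421) = (-426662 - 18271)*((-74 - 1*33 - 1*(-123)) + 316421) = -444933*((-74 - 33 + 123) + 316421) = -444933*(16 + 316421) = -444933*316437 = -140793263721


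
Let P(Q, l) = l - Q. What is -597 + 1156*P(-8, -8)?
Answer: -597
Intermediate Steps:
-597 + 1156*P(-8, -8) = -597 + 1156*(-8 - 1*(-8)) = -597 + 1156*(-8 + 8) = -597 + 1156*0 = -597 + 0 = -597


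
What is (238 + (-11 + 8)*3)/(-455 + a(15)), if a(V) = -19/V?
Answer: -3435/6844 ≈ -0.50190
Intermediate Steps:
(238 + (-11 + 8)*3)/(-455 + a(15)) = (238 + (-11 + 8)*3)/(-455 - 19/15) = (238 - 3*3)/(-455 - 19*1/15) = (238 - 9)/(-455 - 19/15) = 229/(-6844/15) = 229*(-15/6844) = -3435/6844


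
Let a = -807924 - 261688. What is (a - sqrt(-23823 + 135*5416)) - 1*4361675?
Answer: -5431287 - 3*sqrt(78593) ≈ -5.4321e+6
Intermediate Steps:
a = -1069612
(a - sqrt(-23823 + 135*5416)) - 1*4361675 = (-1069612 - sqrt(-23823 + 135*5416)) - 1*4361675 = (-1069612 - sqrt(-23823 + 731160)) - 4361675 = (-1069612 - sqrt(707337)) - 4361675 = (-1069612 - 3*sqrt(78593)) - 4361675 = -5431287 - 3*sqrt(78593)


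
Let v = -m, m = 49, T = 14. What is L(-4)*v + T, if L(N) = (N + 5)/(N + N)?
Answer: 161/8 ≈ 20.125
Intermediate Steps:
v = -49 (v = -1*49 = -49)
L(N) = (5 + N)/(2*N) (L(N) = (5 + N)/((2*N)) = (5 + N)*(1/(2*N)) = (5 + N)/(2*N))
L(-4)*v + T = ((½)*(5 - 4)/(-4))*(-49) + 14 = ((½)*(-¼)*1)*(-49) + 14 = -⅛*(-49) + 14 = 49/8 + 14 = 161/8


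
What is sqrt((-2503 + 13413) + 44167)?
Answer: sqrt(55077) ≈ 234.68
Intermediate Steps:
sqrt((-2503 + 13413) + 44167) = sqrt(10910 + 44167) = sqrt(55077)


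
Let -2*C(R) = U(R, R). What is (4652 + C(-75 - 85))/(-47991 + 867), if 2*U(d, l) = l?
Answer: -23/231 ≈ -0.099567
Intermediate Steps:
U(d, l) = l/2
C(R) = -R/4
(4652 + C(-75 - 85))/(-47991 + 867) = (4652 - (-75 - 85)/4)/(-47991 + 867) = (4652 - 1/4*(-160))/(-47124) = (4652 + 40)*(-1/47124) = 4692*(-1/47124) = -23/231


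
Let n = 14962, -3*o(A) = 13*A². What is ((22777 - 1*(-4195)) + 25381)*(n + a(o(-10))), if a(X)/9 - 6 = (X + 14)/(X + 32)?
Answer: 67649746347/86 ≈ 7.8662e+8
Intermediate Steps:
o(A) = -13*A²/3
a(X) = 54 + 9*(14 + X)/(32 + X) (a(X) = 54 + 9*((X + 14)/(X + 32)) = 54 + 9*((14 + X)/(32 + X)) = 54 + 9*(14 + X)/(32 + X))
((22777 - 1*(-4195)) + 25381)*(n + a(o(-10))) = ((22777 - 1*(-4195)) + 25381)*(14962 + 9*(206 + 7*(-13/3*(-10)²))/(32 - 13/3*(-10)²)) = ((22777 + 4195) + 25381)*(14962 + 9*(206 + 7*(-13/3*100))/(32 - 13/3*100)) = (26972 + 25381)*(14962 + 9*(206 + 7*(-1300/3))/(32 - 1300/3)) = 52353*(14962 + 9*(206 - 9100/3)/(-1204/3)) = 52353*(14962 + 9*(-3/1204)*(-8482/3)) = 52353*(14962 + 38169/602) = 52353*(9045293/602) = 67649746347/86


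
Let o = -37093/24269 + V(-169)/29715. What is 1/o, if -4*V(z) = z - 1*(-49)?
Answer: -6868127/10490385 ≈ -0.65471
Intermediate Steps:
V(z) = -49/4 - z/4 (V(z) = -(z - 1*(-49))/4 = -(z + 49)/4 = -(49 + z)/4 = -49/4 - z/4)
o = -10490385/6868127 (o = -37093/24269 + (-49/4 - 1/4*(-169))/29715 = -37093*1/24269 + (-49/4 + 169/4)*(1/29715) = -5299/3467 + 30*(1/29715) = -5299/3467 + 2/1981 = -10490385/6868127 ≈ -1.5274)
1/o = 1/(-10490385/6868127) = -6868127/10490385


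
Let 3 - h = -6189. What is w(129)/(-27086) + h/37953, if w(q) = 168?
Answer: 8963356/57110831 ≈ 0.15695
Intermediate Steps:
h = 6192 (h = 3 - 1*(-6189) = 3 + 6189 = 6192)
w(129)/(-27086) + h/37953 = 168/(-27086) + 6192/37953 = 168*(-1/27086) + 6192*(1/37953) = -84/13543 + 688/4217 = 8963356/57110831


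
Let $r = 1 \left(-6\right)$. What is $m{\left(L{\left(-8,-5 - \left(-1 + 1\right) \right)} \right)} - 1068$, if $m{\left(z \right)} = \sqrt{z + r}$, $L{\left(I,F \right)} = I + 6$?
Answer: $-1068 + 2 i \sqrt{2} \approx -1068.0 + 2.8284 i$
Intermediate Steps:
$L{\left(I,F \right)} = 6 + I$
$r = -6$
$m{\left(z \right)} = \sqrt{-6 + z}$ ($m{\left(z \right)} = \sqrt{z - 6} = \sqrt{-6 + z}$)
$m{\left(L{\left(-8,-5 - \left(-1 + 1\right) \right)} \right)} - 1068 = \sqrt{-6 + \left(6 - 8\right)} - 1068 = \sqrt{-6 - 2} - 1068 = \sqrt{-8} - 1068 = 2 i \sqrt{2} - 1068 = -1068 + 2 i \sqrt{2}$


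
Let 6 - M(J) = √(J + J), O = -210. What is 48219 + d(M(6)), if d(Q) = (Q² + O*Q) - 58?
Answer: 46949 + 396*√3 ≈ 47635.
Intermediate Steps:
M(J) = 6 - √2*√J (M(J) = 6 - √(J + J) = 6 - √(2*J) = 6 - √2*√J)
d(Q) = -58 + Q² - 210*Q (d(Q) = (Q² - 210*Q) - 58 = -58 + Q² - 210*Q)
48219 + d(M(6)) = 48219 + (-58 + (6 - √2*√6)² - 210*(6 - √2*√6)) = 48219 + (-58 + (6 - 2*√3)² - 210*(6 - 2*√3)) = 48219 + (-58 + (6 - 2*√3)² + (-1260 + 420*√3)) = 48219 + (-1318 + (6 - 2*√3)² + 420*√3) = 46901 + (6 - 2*√3)² + 420*√3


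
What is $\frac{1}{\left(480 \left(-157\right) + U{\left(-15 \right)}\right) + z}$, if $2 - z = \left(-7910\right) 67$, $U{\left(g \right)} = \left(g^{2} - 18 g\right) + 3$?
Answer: $\frac{1}{455110} \approx 2.1973 \cdot 10^{-6}$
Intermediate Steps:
$U{\left(g \right)} = 3 + g^{2} - 18 g$
$z = 529972$ ($z = 2 - \left(-7910\right) 67 = 2 - -529970 = 2 + 529970 = 529972$)
$\frac{1}{\left(480 \left(-157\right) + U{\left(-15 \right)}\right) + z} = \frac{1}{\left(480 \left(-157\right) + \left(3 + \left(-15\right)^{2} - -270\right)\right) + 529972} = \frac{1}{\left(-75360 + \left(3 + 225 + 270\right)\right) + 529972} = \frac{1}{\left(-75360 + 498\right) + 529972} = \frac{1}{-74862 + 529972} = \frac{1}{455110}$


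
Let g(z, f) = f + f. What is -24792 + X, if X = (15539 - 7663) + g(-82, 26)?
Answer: -16864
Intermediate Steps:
g(z, f) = 2*f
X = 7928 (X = (15539 - 7663) + 2*26 = 7876 + 52 = 7928)
-24792 + X = -24792 + 7928 = -16864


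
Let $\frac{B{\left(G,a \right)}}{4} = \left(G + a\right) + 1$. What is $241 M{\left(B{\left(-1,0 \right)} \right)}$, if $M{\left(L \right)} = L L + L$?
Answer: $0$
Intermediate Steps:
$B{\left(G,a \right)} = 4 + 4 G + 4 a$ ($B{\left(G,a \right)} = 4 \left(\left(G + a\right) + 1\right) = 4 \left(1 + G + a\right) = 4 + 4 G + 4 a$)
$M{\left(L \right)} = L + L^{2}$ ($M{\left(L \right)} = L^{2} + L = L + L^{2}$)
$241 M{\left(B{\left(-1,0 \right)} \right)} = 241 \left(4 + 4 \left(-1\right) + 4 \cdot 0\right) \left(1 + \left(4 + 4 \left(-1\right) + 4 \cdot 0\right)\right) = 241 \left(4 - 4 + 0\right) \left(1 + \left(4 - 4 + 0\right)\right) = 241 \cdot 0 \left(1 + 0\right) = 241 \cdot 0 \cdot 1 = 241 \cdot 0 = 0$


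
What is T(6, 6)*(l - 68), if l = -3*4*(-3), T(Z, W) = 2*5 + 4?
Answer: -448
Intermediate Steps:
T(Z, W) = 14 (T(Z, W) = 10 + 4 = 14)
l = 36 (l = -12*(-3) = 36)
T(6, 6)*(l - 68) = 14*(36 - 68) = 14*(-32) = -448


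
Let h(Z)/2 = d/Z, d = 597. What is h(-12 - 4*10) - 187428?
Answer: -4873725/26 ≈ -1.8745e+5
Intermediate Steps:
h(Z) = 1194/Z (h(Z) = 2*(597/Z) = 1194/Z)
h(-12 - 4*10) - 187428 = 1194/(-12 - 4*10) - 187428 = 1194/(-12 - 40) - 187428 = 1194/(-52) - 187428 = 1194*(-1/52) - 187428 = -597/26 - 187428 = -4873725/26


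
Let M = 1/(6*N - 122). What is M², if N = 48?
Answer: 1/27556 ≈ 3.6290e-5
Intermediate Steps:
M = 1/166 (M = 1/(6*48 - 122) = 1/(288 - 122) = 1/166 ≈ 0.0060241)
M² = (1/166)² = 1/27556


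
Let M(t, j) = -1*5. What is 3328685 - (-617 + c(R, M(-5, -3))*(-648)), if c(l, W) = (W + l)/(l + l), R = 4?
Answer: 3329221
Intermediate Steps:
M(t, j) = -5
c(l, W) = (W + l)/(2*l) (c(l, W) = (W + l)/((2*l)) = (W + l)*(1/(2*l)) = (W + l)/(2*l))
3328685 - (-617 + c(R, M(-5, -3))*(-648)) = 3328685 - (-617 + ((½)*(-5 + 4)/4)*(-648)) = 3328685 - (-617 + ((½)*(¼)*(-1))*(-648)) = 3328685 - (-617 - ⅛*(-648)) = 3328685 - (-617 + 81) = 3328685 - 1*(-536) = 3328685 + 536 = 3329221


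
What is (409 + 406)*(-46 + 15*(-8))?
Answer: -135290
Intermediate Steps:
(409 + 406)*(-46 + 15*(-8)) = 815*(-46 - 120) = 815*(-166) = -135290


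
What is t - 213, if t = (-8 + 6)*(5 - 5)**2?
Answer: -213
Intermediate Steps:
t = 0 (t = -2*0**2 = -2*0 = 0)
t - 213 = 0 - 213 = -213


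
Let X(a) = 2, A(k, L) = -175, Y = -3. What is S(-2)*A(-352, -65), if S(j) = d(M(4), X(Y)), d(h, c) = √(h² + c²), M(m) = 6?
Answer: -350*√10 ≈ -1106.8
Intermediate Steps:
d(h, c) = √(c² + h²)
S(j) = 2*√10 (S(j) = √(2² + 6²) = √(4 + 36) = √40 = 2*√10)
S(-2)*A(-352, -65) = (2*√10)*(-175) = -350*√10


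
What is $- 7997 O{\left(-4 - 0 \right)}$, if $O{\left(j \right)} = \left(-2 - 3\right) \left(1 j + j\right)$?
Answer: $-319880$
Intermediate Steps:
$O{\left(j \right)} = - 10 j$ ($O{\left(j \right)} = - 5 \left(j + j\right) = - 5 \cdot 2 j = - 10 j$)
$- 7997 O{\left(-4 - 0 \right)} = - 7997 \left(- 10 \left(-4 - 0\right)\right) = - 7997 \left(- 10 \left(-4 + 0\right)\right) = - 7997 \left(\left(-10\right) \left(-4\right)\right) = \left(-7997\right) 40 = -319880$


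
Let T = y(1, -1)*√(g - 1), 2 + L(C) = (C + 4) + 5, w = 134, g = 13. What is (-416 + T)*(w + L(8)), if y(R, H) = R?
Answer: -61984 + 298*√3 ≈ -61468.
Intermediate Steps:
L(C) = 7 + C (L(C) = -2 + ((C + 4) + 5) = -2 + ((4 + C) + 5) = -2 + (9 + C) = 7 + C)
T = 2*√3 (T = 1*√(13 - 1) = 1*√12 = 1*(2*√3) = 2*√3 ≈ 3.4641)
(-416 + T)*(w + L(8)) = (-416 + 2*√3)*(134 + (7 + 8)) = (-416 + 2*√3)*(134 + 15) = (-416 + 2*√3)*149 = -61984 + 298*√3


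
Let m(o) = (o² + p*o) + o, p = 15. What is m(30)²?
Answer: 1904400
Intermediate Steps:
m(o) = o² + 16*o (m(o) = (o² + 15*o) + o = o² + 16*o)
m(30)² = (30*(16 + 30))² = (30*46)² = 1380² = 1904400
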